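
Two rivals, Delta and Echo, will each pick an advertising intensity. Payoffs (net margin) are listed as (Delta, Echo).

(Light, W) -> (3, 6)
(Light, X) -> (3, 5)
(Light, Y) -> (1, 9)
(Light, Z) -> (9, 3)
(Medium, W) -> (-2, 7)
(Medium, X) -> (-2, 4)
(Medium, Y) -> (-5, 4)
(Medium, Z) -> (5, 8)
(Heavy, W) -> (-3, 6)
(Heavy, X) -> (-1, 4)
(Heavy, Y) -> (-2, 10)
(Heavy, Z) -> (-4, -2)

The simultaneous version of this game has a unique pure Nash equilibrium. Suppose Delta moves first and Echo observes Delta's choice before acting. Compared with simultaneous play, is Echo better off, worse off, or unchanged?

worse off

Backward induction with Delta moving first.
- Light → Echo plays Y (best of 6, 5, 9, 3); Delta gets 1.
- Medium → Echo plays Z (best of 7, 4, 4, 8); Delta gets 5.
- Heavy → Echo plays Y (best of 6, 4, 10, -2); Delta gets -2.
Delta's induced payoffs are 1, 5, -2, so Delta commits to Medium. Subgame-perfect outcome: (Medium, Z) with payoffs (5, 8).
Now find the simultaneous Nash equilibrium.
Delta's best replies: W→Light; X→Light; Y→Light; Z→Light.
Echo's best replies: Light→Y; Medium→Z; Heavy→Y.
The unique mutual best reply is (Light, Y), giving (1, 9).
Echo earns 8 sequentially versus 9 at the Nash outcome: worse off.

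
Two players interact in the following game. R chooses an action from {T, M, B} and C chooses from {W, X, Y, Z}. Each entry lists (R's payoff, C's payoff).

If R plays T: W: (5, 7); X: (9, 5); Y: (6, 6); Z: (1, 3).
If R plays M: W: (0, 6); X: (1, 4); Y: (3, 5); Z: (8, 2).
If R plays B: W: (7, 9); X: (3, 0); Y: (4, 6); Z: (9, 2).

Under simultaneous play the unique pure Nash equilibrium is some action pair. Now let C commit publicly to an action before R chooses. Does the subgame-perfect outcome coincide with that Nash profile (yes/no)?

Backward induction with C moving first.
- W → R plays B (best of 5, 0, 7); C gets 9.
- X → R plays T (best of 9, 1, 3); C gets 5.
- Y → R plays T (best of 6, 3, 4); C gets 6.
- Z → R plays B (best of 1, 8, 9); C gets 2.
Maximizing over 9, 5, 6, 2, C chooses W. Subgame-perfect outcome: (B, W) with payoffs (7, 9).
Now find the simultaneous Nash equilibrium.
R's best replies: W→B; X→T; Y→T; Z→B.
C's best replies: T→W; M→W; B→W.
Only (B, W) has each player best-responding; Nash payoffs (7, 9).
Sequential outcome (B, W) coincides with the Nash profile (B, W).

yes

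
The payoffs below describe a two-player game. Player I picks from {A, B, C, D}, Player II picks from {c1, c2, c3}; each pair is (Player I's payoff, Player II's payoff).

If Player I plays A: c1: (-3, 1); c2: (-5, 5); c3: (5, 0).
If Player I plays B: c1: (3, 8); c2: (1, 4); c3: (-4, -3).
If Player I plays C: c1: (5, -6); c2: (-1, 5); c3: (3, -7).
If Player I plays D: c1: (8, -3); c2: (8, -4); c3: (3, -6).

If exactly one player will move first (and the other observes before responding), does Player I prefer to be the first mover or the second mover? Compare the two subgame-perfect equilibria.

first

If Player I leads: Player II's best replies are A→c2, B→c1, C→c2, D→c1; Player I's induced payoffs -5, 3, -1, 8; outcome (D, c1), payoffs (8, -3).
If Player II leads: Player I's best replies are c1→D, c2→D, c3→A; Player II's induced payoffs -3, -4, 0; outcome (A, c3), payoffs (5, 0).
Player I gets 8 moving first and 5 moving second, so Player I prefers to move first.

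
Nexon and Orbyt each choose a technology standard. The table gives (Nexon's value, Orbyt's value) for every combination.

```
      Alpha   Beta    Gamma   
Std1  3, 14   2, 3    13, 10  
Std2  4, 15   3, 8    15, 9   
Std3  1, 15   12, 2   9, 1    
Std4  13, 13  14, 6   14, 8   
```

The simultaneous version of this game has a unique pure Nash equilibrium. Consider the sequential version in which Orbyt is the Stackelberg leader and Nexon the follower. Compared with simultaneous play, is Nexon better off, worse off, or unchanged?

unchanged

Backward induction with Orbyt moving first.
- Alpha: Nexon compares 3, 4, 1, 13 and picks Std4; Orbyt would get 13.
- Beta: Nexon compares 2, 3, 12, 14 and picks Std4; Orbyt would get 6.
- Gamma: Nexon compares 13, 15, 9, 14 and picks Std2; Orbyt would get 9.
Maximizing over 13, 6, 9, Orbyt chooses Alpha. Subgame-perfect outcome: (Std4, Alpha) with payoffs (13, 13).
Under simultaneous play:
Nexon's best replies: Alpha→Std4; Beta→Std4; Gamma→Std2.
Orbyt's best replies: Std1→Alpha; Std2→Alpha; Std3→Alpha; Std4→Alpha.
Only (Std4, Alpha) has each player best-responding; Nash payoffs (13, 13).
Nexon earns 13 sequentially versus 13 at the Nash outcome: unchanged.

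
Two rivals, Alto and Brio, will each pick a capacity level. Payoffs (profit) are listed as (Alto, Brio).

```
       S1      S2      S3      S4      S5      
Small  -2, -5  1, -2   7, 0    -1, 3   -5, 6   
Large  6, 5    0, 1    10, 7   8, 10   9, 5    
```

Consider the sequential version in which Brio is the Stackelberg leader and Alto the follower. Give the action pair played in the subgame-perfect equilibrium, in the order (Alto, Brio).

(Large, S4)

Solve by backward induction (Brio leads).
- S1: Alto compares -2, 6 and picks Large; Brio would get 5.
- S2: Alto compares 1, 0 and picks Small; Brio would get -2.
- S3: Alto compares 7, 10 and picks Large; Brio would get 7.
- S4: Alto compares -1, 8 and picks Large; Brio would get 10.
- S5: Alto compares -5, 9 and picks Large; Brio would get 5.
Brio's induced payoffs are 5, -2, 7, 10, 5, so Brio commits to S4. Subgame-perfect outcome: (Large, S4) with payoffs (8, 10).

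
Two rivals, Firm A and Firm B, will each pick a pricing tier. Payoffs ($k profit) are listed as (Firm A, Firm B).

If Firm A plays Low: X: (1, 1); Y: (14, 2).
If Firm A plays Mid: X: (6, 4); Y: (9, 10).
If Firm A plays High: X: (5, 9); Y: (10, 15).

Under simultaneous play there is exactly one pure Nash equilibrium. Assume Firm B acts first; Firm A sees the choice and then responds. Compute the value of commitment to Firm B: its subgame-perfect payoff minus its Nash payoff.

2

Backward induction with Firm B moving first.
- X → Firm A plays Mid (best of 1, 6, 5); Firm B gets 4.
- Y → Firm A plays Low (best of 14, 9, 10); Firm B gets 2.
Maximizing over 4, 2, Firm B chooses X. Subgame-perfect outcome: (Mid, X) with payoffs (6, 4).
Under simultaneous play:
Firm A's best replies: X→Mid; Y→Low.
Firm B's best replies: Low→Y; Mid→Y; High→Y.
The unique mutual best reply is (Low, Y), giving (14, 2).
Firm B's commitment gain: 4 − 2 = 2.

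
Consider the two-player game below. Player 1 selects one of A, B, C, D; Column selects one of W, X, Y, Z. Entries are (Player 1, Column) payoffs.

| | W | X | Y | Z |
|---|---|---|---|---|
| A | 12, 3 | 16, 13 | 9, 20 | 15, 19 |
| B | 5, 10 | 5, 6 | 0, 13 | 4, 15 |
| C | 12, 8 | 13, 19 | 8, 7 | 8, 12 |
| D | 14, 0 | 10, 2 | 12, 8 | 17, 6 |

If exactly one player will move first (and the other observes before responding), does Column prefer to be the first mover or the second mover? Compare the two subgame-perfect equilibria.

second

If Player 1 leads: Column's best replies are A→Y, B→Z, C→X, D→Y; Player 1's induced payoffs 9, 4, 13, 12; outcome (C, X), payoffs (13, 19).
If Column leads: Player 1's best replies are W→D, X→A, Y→D, Z→D; Column's induced payoffs 0, 13, 8, 6; outcome (A, X), payoffs (16, 13).
Column gets 13 moving first and 19 moving second, so Column prefers to move second.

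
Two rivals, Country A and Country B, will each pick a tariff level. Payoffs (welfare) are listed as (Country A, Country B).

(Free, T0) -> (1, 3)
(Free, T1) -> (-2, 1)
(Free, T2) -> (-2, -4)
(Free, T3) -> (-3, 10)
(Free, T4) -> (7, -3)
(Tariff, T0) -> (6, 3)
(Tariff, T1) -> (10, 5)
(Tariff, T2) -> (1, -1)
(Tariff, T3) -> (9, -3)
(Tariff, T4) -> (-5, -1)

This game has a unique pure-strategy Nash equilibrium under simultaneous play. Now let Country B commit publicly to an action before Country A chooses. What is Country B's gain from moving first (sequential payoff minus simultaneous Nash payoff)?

0

Backward induction with Country B moving first.
- T0: Country A compares 1, 6 and picks Tariff; Country B would get 3.
- T1: Country A compares -2, 10 and picks Tariff; Country B would get 5.
- T2: Country A compares -2, 1 and picks Tariff; Country B would get -1.
- T3: Country A compares -3, 9 and picks Tariff; Country B would get -3.
- T4: Country A compares 7, -5 and picks Free; Country B would get -3.
Country B's induced payoffs are 3, 5, -1, -3, -3, so Country B commits to T1. Subgame-perfect outcome: (Tariff, T1) with payoffs (10, 5).
Under simultaneous play:
Country A's best replies: T0→Tariff; T1→Tariff; T2→Tariff; T3→Tariff; T4→Free.
Country B's best replies: Free→T3; Tariff→T1.
The unique mutual best reply is (Tariff, T1), giving (10, 5).
Country B's commitment gain: 5 − 5 = 0.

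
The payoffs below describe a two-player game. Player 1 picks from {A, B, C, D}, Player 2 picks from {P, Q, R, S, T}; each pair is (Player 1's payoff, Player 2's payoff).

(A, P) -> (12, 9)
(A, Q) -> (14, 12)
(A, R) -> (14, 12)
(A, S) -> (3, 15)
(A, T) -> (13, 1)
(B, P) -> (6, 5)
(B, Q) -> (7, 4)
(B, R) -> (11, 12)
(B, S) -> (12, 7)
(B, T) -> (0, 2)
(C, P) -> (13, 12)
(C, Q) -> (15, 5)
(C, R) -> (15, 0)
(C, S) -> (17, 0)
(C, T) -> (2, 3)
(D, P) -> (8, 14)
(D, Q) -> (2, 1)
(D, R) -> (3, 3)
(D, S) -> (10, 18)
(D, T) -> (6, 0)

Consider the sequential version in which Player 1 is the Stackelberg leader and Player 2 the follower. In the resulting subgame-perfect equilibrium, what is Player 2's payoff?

12

Player 2 best-responds to each possible Player 1 move:
- A: BR = S, leader payoff 3.
- B: BR = R, leader payoff 11.
- C: BR = P, leader payoff 13.
- D: BR = S, leader payoff 10.
Maximizing over 3, 11, 13, 10, Player 1 chooses C. Subgame-perfect outcome: (C, P) with payoffs (13, 12).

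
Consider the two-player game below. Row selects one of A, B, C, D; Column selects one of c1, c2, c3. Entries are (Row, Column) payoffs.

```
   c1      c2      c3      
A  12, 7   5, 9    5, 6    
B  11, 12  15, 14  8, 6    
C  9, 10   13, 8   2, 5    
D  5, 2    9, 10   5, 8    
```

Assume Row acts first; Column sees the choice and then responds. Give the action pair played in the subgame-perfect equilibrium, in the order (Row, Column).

(B, c2)

Work backward from Column's decision.
- A → Column plays c2 (best of 7, 9, 6); Row gets 5.
- B → Column plays c2 (best of 12, 14, 6); Row gets 15.
- C → Column plays c1 (best of 10, 8, 5); Row gets 9.
- D → Column plays c2 (best of 2, 10, 8); Row gets 9.
Maximizing over 5, 15, 9, 9, Row chooses B. Subgame-perfect outcome: (B, c2) with payoffs (15, 14).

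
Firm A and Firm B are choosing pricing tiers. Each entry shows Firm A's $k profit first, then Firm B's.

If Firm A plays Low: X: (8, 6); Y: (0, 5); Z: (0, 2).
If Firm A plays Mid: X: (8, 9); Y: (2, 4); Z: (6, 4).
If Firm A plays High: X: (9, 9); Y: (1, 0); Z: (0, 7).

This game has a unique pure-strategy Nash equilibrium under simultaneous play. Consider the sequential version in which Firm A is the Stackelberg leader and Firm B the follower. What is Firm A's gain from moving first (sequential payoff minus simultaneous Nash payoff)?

Firm B best-responds to each possible Firm A move:
- Low: BR = X, leader payoff 8.
- Mid: BR = X, leader payoff 8.
- High: BR = X, leader payoff 9.
Maximizing over 8, 8, 9, Firm A chooses High. Subgame-perfect outcome: (High, X) with payoffs (9, 9).
For the simultaneous game, intersect best replies.
Firm A's best replies: X→High; Y→Mid; Z→Mid.
Firm B's best replies: Low→X; Mid→X; High→X.
Only (High, X) has each player best-responding; Nash payoffs (9, 9).
Firm A's commitment gain: 9 − 9 = 0.

0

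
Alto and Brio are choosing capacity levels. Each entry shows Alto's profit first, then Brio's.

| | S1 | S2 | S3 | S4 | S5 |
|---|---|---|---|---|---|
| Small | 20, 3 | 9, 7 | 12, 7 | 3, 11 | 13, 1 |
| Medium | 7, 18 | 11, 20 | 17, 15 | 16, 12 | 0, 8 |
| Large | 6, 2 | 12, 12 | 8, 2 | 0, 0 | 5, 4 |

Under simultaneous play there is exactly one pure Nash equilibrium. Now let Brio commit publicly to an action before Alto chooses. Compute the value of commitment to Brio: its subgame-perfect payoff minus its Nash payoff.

Backward induction with Brio moving first.
- S1 → Alto plays Small (best of 20, 7, 6); Brio gets 3.
- S2 → Alto plays Large (best of 9, 11, 12); Brio gets 12.
- S3 → Alto plays Medium (best of 12, 17, 8); Brio gets 15.
- S4 → Alto plays Medium (best of 3, 16, 0); Brio gets 12.
- S5 → Alto plays Small (best of 13, 0, 5); Brio gets 1.
Brio's induced payoffs are 3, 12, 15, 12, 1, so Brio commits to S3. Subgame-perfect outcome: (Medium, S3) with payoffs (17, 15).
Under simultaneous play:
Alto's best replies: S1→Small; S2→Large; S3→Medium; S4→Medium; S5→Small.
Brio's best replies: Small→S4; Medium→S2; Large→S2.
Only (Large, S2) has each player best-responding; Nash payoffs (12, 12).
Brio's commitment gain: 15 − 12 = 3.

3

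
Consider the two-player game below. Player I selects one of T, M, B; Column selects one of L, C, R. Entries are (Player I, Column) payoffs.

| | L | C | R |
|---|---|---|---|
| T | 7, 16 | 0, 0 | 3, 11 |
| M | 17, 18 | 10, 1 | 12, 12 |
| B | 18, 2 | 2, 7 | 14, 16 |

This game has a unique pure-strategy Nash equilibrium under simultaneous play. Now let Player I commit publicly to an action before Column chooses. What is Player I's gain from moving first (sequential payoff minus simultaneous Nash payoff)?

3

Column best-responds to each possible Player I move:
- T: Column compares 16, 0, 11 and picks L; Player I would get 7.
- M: Column compares 18, 1, 12 and picks L; Player I would get 17.
- B: Column compares 2, 7, 16 and picks R; Player I would get 14.
Among 7, 17, 14, the best is 17 at M. Subgame-perfect outcome: (M, L) with payoffs (17, 18).
Under simultaneous play:
Player I's best replies: L→B; C→M; R→B.
Column's best replies: T→L; M→L; B→R.
Only (B, R) has each player best-responding; Nash payoffs (14, 16).
Player I's commitment gain: 17 − 14 = 3.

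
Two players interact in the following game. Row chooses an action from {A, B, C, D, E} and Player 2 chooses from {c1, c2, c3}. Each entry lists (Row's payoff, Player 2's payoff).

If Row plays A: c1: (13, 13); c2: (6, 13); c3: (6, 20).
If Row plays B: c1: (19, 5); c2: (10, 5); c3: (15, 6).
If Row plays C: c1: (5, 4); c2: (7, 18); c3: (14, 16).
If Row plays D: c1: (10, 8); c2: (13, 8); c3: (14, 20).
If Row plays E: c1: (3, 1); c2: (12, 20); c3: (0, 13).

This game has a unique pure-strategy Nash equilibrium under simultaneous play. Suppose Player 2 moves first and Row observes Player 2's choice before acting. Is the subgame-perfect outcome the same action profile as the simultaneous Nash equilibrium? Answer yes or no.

Row best-responds to each possible Player 2 move:
- c1: BR = B, leader payoff 5.
- c2: BR = D, leader payoff 8.
- c3: BR = B, leader payoff 6.
Player 2's induced payoffs are 5, 8, 6, so Player 2 commits to c2. Subgame-perfect outcome: (D, c2) with payoffs (13, 8).
Now find the simultaneous Nash equilibrium.
Row's best replies: c1→B; c2→D; c3→B.
Player 2's best replies: A→c3; B→c3; C→c2; D→c3; E→c2.
Only (B, c3) has each player best-responding; Nash payoffs (15, 6).
Sequential outcome (D, c2) differs from the Nash profile (B, c3).

no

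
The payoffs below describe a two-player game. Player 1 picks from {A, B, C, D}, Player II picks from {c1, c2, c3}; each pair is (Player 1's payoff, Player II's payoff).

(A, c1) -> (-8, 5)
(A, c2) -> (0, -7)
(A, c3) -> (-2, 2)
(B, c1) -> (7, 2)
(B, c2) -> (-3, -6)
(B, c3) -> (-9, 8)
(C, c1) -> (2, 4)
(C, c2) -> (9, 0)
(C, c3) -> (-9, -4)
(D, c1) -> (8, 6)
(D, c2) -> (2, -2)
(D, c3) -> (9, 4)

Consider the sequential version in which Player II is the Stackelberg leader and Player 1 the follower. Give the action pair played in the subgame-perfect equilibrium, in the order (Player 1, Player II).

(D, c1)

Work backward from Player 1's decision.
- c1 → Player 1 plays D (best of -8, 7, 2, 8); Player II gets 6.
- c2 → Player 1 plays C (best of 0, -3, 9, 2); Player II gets 0.
- c3 → Player 1 plays D (best of -2, -9, -9, 9); Player II gets 4.
Player II's induced payoffs are 6, 0, 4, so Player II commits to c1. Subgame-perfect outcome: (D, c1) with payoffs (8, 6).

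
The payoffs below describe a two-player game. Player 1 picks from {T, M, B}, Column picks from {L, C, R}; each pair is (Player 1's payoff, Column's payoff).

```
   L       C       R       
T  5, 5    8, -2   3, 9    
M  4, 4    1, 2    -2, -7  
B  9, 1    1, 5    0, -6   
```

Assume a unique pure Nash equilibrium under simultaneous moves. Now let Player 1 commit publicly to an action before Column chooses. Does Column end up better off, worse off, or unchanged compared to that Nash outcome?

Work backward from Column's decision.
- T → Column plays R (best of 5, -2, 9); Player 1 gets 3.
- M → Column plays L (best of 4, 2, -7); Player 1 gets 4.
- B → Column plays C (best of 1, 5, -6); Player 1 gets 1.
Maximizing over 3, 4, 1, Player 1 chooses M. Subgame-perfect outcome: (M, L) with payoffs (4, 4).
For the simultaneous game, intersect best replies.
Player 1's best replies: L→B; C→T; R→T.
Column's best replies: T→R; M→L; B→C.
Only (T, R) has each player best-responding; Nash payoffs (3, 9).
Column earns 4 sequentially versus 9 at the Nash outcome: worse off.

worse off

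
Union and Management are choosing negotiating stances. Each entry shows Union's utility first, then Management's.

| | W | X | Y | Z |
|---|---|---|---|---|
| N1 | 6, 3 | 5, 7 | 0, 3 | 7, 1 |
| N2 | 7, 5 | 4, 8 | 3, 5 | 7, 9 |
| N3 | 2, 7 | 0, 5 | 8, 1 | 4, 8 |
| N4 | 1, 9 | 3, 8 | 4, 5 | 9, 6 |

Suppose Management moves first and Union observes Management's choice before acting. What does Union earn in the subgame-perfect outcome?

5

Work backward from Union's decision.
- W → Union plays N2 (best of 6, 7, 2, 1); Management gets 5.
- X → Union plays N1 (best of 5, 4, 0, 3); Management gets 7.
- Y → Union plays N3 (best of 0, 3, 8, 4); Management gets 1.
- Z → Union plays N4 (best of 7, 7, 4, 9); Management gets 6.
Maximizing over 5, 7, 1, 6, Management chooses X. Subgame-perfect outcome: (N1, X) with payoffs (5, 7).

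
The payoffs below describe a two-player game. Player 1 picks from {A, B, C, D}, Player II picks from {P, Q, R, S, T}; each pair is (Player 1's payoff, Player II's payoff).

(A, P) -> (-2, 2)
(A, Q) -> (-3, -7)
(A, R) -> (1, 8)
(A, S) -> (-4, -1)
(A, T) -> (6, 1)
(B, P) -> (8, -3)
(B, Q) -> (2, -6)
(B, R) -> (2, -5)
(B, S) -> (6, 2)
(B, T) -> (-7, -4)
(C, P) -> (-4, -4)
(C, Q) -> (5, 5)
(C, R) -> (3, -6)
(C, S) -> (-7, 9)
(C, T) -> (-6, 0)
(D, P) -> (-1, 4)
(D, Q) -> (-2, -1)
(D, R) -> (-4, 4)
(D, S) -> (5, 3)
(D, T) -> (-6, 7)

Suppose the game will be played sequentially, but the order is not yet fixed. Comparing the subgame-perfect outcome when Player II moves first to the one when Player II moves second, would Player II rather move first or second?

If Player 1 leads: Player II's best replies are A→R, B→S, C→S, D→T; Player 1's induced payoffs 1, 6, -7, -6; outcome (B, S), payoffs (6, 2).
If Player II leads: Player 1's best replies are P→B, Q→C, R→C, S→B, T→A; Player II's induced payoffs -3, 5, -6, 2, 1; outcome (C, Q), payoffs (5, 5).
Player II gets 5 moving first and 2 moving second, so Player II prefers to move first.

first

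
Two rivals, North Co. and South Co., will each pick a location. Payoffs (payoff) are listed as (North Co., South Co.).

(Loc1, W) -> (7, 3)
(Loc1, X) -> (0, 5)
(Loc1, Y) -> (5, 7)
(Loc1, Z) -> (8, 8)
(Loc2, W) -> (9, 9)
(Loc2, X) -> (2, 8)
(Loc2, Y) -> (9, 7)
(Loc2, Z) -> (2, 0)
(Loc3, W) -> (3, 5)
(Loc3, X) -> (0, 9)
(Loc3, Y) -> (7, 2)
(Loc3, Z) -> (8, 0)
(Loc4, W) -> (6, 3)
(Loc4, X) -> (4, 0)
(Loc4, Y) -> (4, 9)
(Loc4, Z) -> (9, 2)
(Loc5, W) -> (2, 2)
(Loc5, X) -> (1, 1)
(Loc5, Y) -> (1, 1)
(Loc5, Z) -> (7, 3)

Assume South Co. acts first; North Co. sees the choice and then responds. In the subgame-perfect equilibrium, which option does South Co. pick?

North Co. best-responds to each possible South Co. move:
- W: BR = Loc2, leader payoff 9.
- X: BR = Loc4, leader payoff 0.
- Y: BR = Loc2, leader payoff 7.
- Z: BR = Loc4, leader payoff 2.
South Co.'s induced payoffs are 9, 0, 7, 2, so South Co. commits to W. Subgame-perfect outcome: (Loc2, W) with payoffs (9, 9).

W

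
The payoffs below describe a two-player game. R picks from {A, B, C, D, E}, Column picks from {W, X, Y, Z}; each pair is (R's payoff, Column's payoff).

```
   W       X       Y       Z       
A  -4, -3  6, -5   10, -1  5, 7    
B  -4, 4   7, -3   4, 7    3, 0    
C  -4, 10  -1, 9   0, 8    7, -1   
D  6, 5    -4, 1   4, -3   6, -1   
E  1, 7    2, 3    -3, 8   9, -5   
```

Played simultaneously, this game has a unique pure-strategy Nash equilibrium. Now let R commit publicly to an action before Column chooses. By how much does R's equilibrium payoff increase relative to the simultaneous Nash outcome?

Column best-responds to each possible R move:
- A → Column plays Z (best of -3, -5, -1, 7); R gets 5.
- B → Column plays Y (best of 4, -3, 7, 0); R gets 4.
- C → Column plays W (best of 10, 9, 8, -1); R gets -4.
- D → Column plays W (best of 5, 1, -3, -1); R gets 6.
- E → Column plays Y (best of 7, 3, 8, -5); R gets -3.
Among 5, 4, -4, 6, -3, the best is 6 at D. Subgame-perfect outcome: (D, W) with payoffs (6, 5).
Under simultaneous play:
R's best replies: W→D; X→B; Y→A; Z→E.
Column's best replies: A→Z; B→Y; C→W; D→W; E→Y.
The unique mutual best reply is (D, W), giving (6, 5).
R's commitment gain: 6 − 6 = 0.

0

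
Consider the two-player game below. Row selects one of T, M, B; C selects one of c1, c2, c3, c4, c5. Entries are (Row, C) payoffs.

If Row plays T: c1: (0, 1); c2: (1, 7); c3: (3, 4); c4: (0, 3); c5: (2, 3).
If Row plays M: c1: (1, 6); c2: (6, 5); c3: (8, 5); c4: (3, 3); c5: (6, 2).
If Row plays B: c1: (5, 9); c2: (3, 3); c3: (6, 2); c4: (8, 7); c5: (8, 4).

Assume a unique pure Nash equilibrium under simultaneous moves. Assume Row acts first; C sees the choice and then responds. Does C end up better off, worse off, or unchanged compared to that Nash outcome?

unchanged

Solve by backward induction (Row leads).
- T → C plays c2 (best of 1, 7, 4, 3, 3); Row gets 1.
- M → C plays c1 (best of 6, 5, 5, 3, 2); Row gets 1.
- B → C plays c1 (best of 9, 3, 2, 7, 4); Row gets 5.
Among 1, 1, 5, the best is 5 at B. Subgame-perfect outcome: (B, c1) with payoffs (5, 9).
Now find the simultaneous Nash equilibrium.
Row's best replies: c1→B; c2→M; c3→M; c4→B; c5→B.
C's best replies: T→c2; M→c1; B→c1.
The unique mutual best reply is (B, c1), giving (5, 9).
C earns 9 sequentially versus 9 at the Nash outcome: unchanged.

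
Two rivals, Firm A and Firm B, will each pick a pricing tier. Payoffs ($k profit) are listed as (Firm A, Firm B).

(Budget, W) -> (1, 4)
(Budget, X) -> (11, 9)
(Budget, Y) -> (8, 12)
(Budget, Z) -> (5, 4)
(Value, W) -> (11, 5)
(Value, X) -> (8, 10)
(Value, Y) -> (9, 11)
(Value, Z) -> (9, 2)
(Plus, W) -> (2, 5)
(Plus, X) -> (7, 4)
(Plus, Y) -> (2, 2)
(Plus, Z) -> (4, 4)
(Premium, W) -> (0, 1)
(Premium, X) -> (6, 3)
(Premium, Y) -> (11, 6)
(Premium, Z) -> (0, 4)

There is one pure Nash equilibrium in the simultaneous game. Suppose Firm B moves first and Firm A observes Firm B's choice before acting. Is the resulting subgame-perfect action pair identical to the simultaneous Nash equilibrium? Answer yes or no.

Firm A best-responds to each possible Firm B move:
- W: BR = Value, leader payoff 5.
- X: BR = Budget, leader payoff 9.
- Y: BR = Premium, leader payoff 6.
- Z: BR = Value, leader payoff 2.
Firm B's induced payoffs are 5, 9, 6, 2, so Firm B commits to X. Subgame-perfect outcome: (Budget, X) with payoffs (11, 9).
For the simultaneous game, intersect best replies.
Firm A's best replies: W→Value; X→Budget; Y→Premium; Z→Value.
Firm B's best replies: Budget→Y; Value→Y; Plus→W; Premium→Y.
The unique mutual best reply is (Premium, Y), giving (11, 6).
Sequential outcome (Budget, X) differs from the Nash profile (Premium, Y).

no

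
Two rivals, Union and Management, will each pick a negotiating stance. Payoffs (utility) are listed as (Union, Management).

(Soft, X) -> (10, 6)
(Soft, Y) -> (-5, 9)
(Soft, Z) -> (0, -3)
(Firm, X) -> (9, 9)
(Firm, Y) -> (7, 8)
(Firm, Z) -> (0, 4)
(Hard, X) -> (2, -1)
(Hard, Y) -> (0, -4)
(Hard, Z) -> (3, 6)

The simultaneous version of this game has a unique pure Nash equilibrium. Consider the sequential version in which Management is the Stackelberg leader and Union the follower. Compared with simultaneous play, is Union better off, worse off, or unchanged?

Backward induction with Management moving first.
- X → Union plays Soft (best of 10, 9, 2); Management gets 6.
- Y → Union plays Firm (best of -5, 7, 0); Management gets 8.
- Z → Union plays Hard (best of 0, 0, 3); Management gets 6.
Maximizing over 6, 8, 6, Management chooses Y. Subgame-perfect outcome: (Firm, Y) with payoffs (7, 8).
Under simultaneous play:
Union's best replies: X→Soft; Y→Firm; Z→Hard.
Management's best replies: Soft→Y; Firm→X; Hard→Z.
Only (Hard, Z) has each player best-responding; Nash payoffs (3, 6).
Union earns 7 sequentially versus 3 at the Nash outcome: better off.

better off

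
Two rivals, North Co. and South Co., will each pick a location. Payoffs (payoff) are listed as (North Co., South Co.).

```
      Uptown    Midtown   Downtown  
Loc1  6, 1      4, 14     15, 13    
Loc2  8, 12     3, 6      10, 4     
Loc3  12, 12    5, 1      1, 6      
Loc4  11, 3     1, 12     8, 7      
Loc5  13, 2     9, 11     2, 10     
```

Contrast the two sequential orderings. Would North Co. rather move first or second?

second

If North Co. leads: South Co.'s best replies are Loc1→Midtown, Loc2→Uptown, Loc3→Uptown, Loc4→Midtown, Loc5→Midtown; North Co.'s induced payoffs 4, 8, 12, 1, 9; outcome (Loc3, Uptown), payoffs (12, 12).
If South Co. leads: North Co.'s best replies are Uptown→Loc5, Midtown→Loc5, Downtown→Loc1; South Co.'s induced payoffs 2, 11, 13; outcome (Loc1, Downtown), payoffs (15, 13).
North Co. gets 12 moving first and 15 moving second, so North Co. prefers to move second.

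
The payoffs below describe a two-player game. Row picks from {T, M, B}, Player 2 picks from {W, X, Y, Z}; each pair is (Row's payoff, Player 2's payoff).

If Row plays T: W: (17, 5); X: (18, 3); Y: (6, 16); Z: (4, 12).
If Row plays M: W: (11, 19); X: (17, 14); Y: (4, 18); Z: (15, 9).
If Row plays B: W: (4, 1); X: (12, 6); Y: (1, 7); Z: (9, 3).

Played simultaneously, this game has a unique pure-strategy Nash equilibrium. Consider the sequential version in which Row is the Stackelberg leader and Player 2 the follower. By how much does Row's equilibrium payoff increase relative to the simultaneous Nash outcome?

5

Player 2 best-responds to each possible Row move:
- T → Player 2 plays Y (best of 5, 3, 16, 12); Row gets 6.
- M → Player 2 plays W (best of 19, 14, 18, 9); Row gets 11.
- B → Player 2 plays Y (best of 1, 6, 7, 3); Row gets 1.
Among 6, 11, 1, the best is 11 at M. Subgame-perfect outcome: (M, W) with payoffs (11, 19).
Under simultaneous play:
Row's best replies: W→T; X→T; Y→T; Z→M.
Player 2's best replies: T→Y; M→W; B→Y.
Only (T, Y) has each player best-responding; Nash payoffs (6, 16).
Row's commitment gain: 11 − 6 = 5.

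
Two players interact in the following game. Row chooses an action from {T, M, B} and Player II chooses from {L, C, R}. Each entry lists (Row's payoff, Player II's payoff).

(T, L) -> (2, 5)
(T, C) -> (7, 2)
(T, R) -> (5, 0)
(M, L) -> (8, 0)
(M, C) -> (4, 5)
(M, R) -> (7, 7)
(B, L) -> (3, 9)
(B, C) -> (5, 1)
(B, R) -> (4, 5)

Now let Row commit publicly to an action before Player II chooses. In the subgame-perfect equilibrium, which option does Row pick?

M

Work backward from Player II's decision.
- T → Player II plays L (best of 5, 2, 0); Row gets 2.
- M → Player II plays R (best of 0, 5, 7); Row gets 7.
- B → Player II plays L (best of 9, 1, 5); Row gets 3.
Row's induced payoffs are 2, 7, 3, so Row commits to M. Subgame-perfect outcome: (M, R) with payoffs (7, 7).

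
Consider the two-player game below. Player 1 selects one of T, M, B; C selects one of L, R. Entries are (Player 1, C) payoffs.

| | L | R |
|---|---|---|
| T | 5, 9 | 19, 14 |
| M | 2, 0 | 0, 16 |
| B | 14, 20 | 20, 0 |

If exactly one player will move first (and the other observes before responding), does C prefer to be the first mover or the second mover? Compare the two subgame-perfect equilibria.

first

If Player 1 leads: C's best replies are T→R, M→R, B→L; Player 1's induced payoffs 19, 0, 14; outcome (T, R), payoffs (19, 14).
If C leads: Player 1's best replies are L→B, R→B; C's induced payoffs 20, 0; outcome (B, L), payoffs (14, 20).
C gets 20 moving first and 14 moving second, so C prefers to move first.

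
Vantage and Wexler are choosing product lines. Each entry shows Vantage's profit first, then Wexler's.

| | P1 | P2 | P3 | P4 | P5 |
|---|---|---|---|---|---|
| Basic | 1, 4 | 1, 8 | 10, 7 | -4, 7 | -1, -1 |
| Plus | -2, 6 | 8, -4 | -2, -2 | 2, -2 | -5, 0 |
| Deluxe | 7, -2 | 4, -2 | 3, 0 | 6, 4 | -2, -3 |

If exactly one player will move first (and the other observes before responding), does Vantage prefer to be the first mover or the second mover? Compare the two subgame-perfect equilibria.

If Vantage leads: Wexler's best replies are Basic→P2, Plus→P1, Deluxe→P4; Vantage's induced payoffs 1, -2, 6; outcome (Deluxe, P4), payoffs (6, 4).
If Wexler leads: Vantage's best replies are P1→Deluxe, P2→Plus, P3→Basic, P4→Deluxe, P5→Basic; Wexler's induced payoffs -2, -4, 7, 4, -1; outcome (Basic, P3), payoffs (10, 7).
Vantage gets 6 moving first and 10 moving second, so Vantage prefers to move second.

second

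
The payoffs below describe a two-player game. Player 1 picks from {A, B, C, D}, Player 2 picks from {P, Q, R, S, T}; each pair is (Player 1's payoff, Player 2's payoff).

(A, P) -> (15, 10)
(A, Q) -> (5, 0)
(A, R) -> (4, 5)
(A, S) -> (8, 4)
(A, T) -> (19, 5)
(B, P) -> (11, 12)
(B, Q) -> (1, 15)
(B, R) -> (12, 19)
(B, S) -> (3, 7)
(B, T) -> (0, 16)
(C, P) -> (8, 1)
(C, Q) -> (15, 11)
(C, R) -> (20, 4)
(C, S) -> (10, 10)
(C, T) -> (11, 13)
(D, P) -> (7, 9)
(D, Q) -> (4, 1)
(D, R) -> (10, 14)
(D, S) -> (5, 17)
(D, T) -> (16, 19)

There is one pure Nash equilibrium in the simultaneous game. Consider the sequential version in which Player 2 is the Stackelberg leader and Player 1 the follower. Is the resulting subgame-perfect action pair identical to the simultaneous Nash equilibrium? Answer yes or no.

Solve by backward induction (Player 2 leads).
- P: Player 1 compares 15, 11, 8, 7 and picks A; Player 2 would get 10.
- Q: Player 1 compares 5, 1, 15, 4 and picks C; Player 2 would get 11.
- R: Player 1 compares 4, 12, 20, 10 and picks C; Player 2 would get 4.
- S: Player 1 compares 8, 3, 10, 5 and picks C; Player 2 would get 10.
- T: Player 1 compares 19, 0, 11, 16 and picks A; Player 2 would get 5.
Maximizing over 10, 11, 4, 10, 5, Player 2 chooses Q. Subgame-perfect outcome: (C, Q) with payoffs (15, 11).
Now find the simultaneous Nash equilibrium.
Player 1's best replies: P→A; Q→C; R→C; S→C; T→A.
Player 2's best replies: A→P; B→R; C→T; D→T.
The unique mutual best reply is (A, P), giving (15, 10).
Sequential outcome (C, Q) differs from the Nash profile (A, P).

no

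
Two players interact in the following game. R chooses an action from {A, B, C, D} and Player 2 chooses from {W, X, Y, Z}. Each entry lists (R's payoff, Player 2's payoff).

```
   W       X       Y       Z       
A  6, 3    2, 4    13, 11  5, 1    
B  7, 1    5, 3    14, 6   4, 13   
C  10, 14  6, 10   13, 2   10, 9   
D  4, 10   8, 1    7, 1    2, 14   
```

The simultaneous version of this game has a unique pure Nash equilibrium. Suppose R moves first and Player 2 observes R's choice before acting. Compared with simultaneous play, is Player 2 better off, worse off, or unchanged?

worse off

Player 2 best-responds to each possible R move:
- A: Player 2 compares 3, 4, 11, 1 and picks Y; R would get 13.
- B: Player 2 compares 1, 3, 6, 13 and picks Z; R would get 4.
- C: Player 2 compares 14, 10, 2, 9 and picks W; R would get 10.
- D: Player 2 compares 10, 1, 1, 14 and picks Z; R would get 2.
R's induced payoffs are 13, 4, 10, 2, so R commits to A. Subgame-perfect outcome: (A, Y) with payoffs (13, 11).
Under simultaneous play:
R's best replies: W→C; X→D; Y→B; Z→C.
Player 2's best replies: A→Y; B→Z; C→W; D→Z.
The unique mutual best reply is (C, W), giving (10, 14).
Player 2 earns 11 sequentially versus 14 at the Nash outcome: worse off.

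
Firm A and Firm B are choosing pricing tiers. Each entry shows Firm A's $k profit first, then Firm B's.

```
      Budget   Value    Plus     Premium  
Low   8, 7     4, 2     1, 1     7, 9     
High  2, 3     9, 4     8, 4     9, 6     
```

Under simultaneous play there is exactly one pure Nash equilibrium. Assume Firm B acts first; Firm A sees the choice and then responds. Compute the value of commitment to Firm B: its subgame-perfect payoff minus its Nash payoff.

1

Backward induction with Firm B moving first.
- Budget: Firm A compares 8, 2 and picks Low; Firm B would get 7.
- Value: Firm A compares 4, 9 and picks High; Firm B would get 4.
- Plus: Firm A compares 1, 8 and picks High; Firm B would get 4.
- Premium: Firm A compares 7, 9 and picks High; Firm B would get 6.
Maximizing over 7, 4, 4, 6, Firm B chooses Budget. Subgame-perfect outcome: (Low, Budget) with payoffs (8, 7).
For the simultaneous game, intersect best replies.
Firm A's best replies: Budget→Low; Value→High; Plus→High; Premium→High.
Firm B's best replies: Low→Premium; High→Premium.
The unique mutual best reply is (High, Premium), giving (9, 6).
Firm B's commitment gain: 7 − 6 = 1.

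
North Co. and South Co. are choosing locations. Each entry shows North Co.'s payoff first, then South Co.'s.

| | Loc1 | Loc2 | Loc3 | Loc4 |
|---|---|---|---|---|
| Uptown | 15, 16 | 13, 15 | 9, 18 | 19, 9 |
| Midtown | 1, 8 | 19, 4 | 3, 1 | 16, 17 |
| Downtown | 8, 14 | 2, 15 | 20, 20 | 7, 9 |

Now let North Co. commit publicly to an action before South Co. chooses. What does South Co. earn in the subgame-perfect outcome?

Backward induction with North Co. moving first.
- Uptown: South Co. compares 16, 15, 18, 9 and picks Loc3; North Co. would get 9.
- Midtown: South Co. compares 8, 4, 1, 17 and picks Loc4; North Co. would get 16.
- Downtown: South Co. compares 14, 15, 20, 9 and picks Loc3; North Co. would get 20.
North Co.'s induced payoffs are 9, 16, 20, so North Co. commits to Downtown. Subgame-perfect outcome: (Downtown, Loc3) with payoffs (20, 20).

20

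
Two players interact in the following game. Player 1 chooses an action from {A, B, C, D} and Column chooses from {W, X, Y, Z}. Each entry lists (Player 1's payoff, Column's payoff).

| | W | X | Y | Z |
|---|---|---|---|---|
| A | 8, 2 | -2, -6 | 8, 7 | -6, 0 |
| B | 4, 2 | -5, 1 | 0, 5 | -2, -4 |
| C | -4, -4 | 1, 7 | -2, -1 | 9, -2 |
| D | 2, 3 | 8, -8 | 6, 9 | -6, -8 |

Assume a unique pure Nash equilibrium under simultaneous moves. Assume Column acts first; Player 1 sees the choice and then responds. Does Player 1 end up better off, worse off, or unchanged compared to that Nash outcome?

unchanged

Solve by backward induction (Column leads).
- W: Player 1 compares 8, 4, -4, 2 and picks A; Column would get 2.
- X: Player 1 compares -2, -5, 1, 8 and picks D; Column would get -8.
- Y: Player 1 compares 8, 0, -2, 6 and picks A; Column would get 7.
- Z: Player 1 compares -6, -2, 9, -6 and picks C; Column would get -2.
Among 2, -8, 7, -2, the best is 7 at Y. Subgame-perfect outcome: (A, Y) with payoffs (8, 7).
Under simultaneous play:
Player 1's best replies: W→A; X→D; Y→A; Z→C.
Column's best replies: A→Y; B→Y; C→X; D→Y.
The unique mutual best reply is (A, Y), giving (8, 7).
Player 1 earns 8 sequentially versus 8 at the Nash outcome: unchanged.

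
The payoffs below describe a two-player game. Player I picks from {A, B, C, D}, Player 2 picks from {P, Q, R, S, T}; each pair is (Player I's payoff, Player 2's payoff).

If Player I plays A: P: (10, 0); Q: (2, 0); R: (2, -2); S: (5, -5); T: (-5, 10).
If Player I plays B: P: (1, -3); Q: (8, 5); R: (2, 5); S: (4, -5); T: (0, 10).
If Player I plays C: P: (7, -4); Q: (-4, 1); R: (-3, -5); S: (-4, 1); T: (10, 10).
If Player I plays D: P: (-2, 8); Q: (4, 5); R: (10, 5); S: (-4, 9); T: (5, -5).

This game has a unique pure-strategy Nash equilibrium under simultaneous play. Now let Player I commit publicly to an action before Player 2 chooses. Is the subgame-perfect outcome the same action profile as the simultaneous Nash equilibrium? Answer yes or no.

Solve by backward induction (Player I leads).
- A: Player 2 compares 0, 0, -2, -5, 10 and picks T; Player I would get -5.
- B: Player 2 compares -3, 5, 5, -5, 10 and picks T; Player I would get 0.
- C: Player 2 compares -4, 1, -5, 1, 10 and picks T; Player I would get 10.
- D: Player 2 compares 8, 5, 5, 9, -5 and picks S; Player I would get -4.
Maximizing over -5, 0, 10, -4, Player I chooses C. Subgame-perfect outcome: (C, T) with payoffs (10, 10).
Under simultaneous play:
Player I's best replies: P→A; Q→B; R→D; S→A; T→C.
Player 2's best replies: A→T; B→T; C→T; D→S.
Only (C, T) has each player best-responding; Nash payoffs (10, 10).
Sequential outcome (C, T) coincides with the Nash profile (C, T).

yes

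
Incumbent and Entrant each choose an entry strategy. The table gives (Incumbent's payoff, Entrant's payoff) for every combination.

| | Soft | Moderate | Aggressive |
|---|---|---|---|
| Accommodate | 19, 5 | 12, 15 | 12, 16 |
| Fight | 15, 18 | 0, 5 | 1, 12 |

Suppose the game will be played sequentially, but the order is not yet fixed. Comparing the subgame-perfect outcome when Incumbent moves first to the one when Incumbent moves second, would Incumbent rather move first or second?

first

If Incumbent leads: Entrant's best replies are Accommodate→Aggressive, Fight→Soft; Incumbent's induced payoffs 12, 15; outcome (Fight, Soft), payoffs (15, 18).
If Entrant leads: Incumbent's best replies are Soft→Accommodate, Moderate→Accommodate, Aggressive→Accommodate; Entrant's induced payoffs 5, 15, 16; outcome (Accommodate, Aggressive), payoffs (12, 16).
Incumbent gets 15 moving first and 12 moving second, so Incumbent prefers to move first.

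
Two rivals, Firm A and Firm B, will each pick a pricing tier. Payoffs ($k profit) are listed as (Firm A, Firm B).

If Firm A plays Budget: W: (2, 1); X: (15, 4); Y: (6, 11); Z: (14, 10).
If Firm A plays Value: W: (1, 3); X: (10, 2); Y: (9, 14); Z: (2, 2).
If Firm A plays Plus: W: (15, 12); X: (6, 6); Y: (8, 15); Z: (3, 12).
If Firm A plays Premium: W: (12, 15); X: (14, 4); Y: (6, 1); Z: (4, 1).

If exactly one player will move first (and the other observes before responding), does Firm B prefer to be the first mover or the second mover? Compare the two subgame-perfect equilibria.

second

If Firm A leads: Firm B's best replies are Budget→Y, Value→Y, Plus→Y, Premium→W; Firm A's induced payoffs 6, 9, 8, 12; outcome (Premium, W), payoffs (12, 15).
If Firm B leads: Firm A's best replies are W→Plus, X→Budget, Y→Value, Z→Budget; Firm B's induced payoffs 12, 4, 14, 10; outcome (Value, Y), payoffs (9, 14).
Firm B gets 14 moving first and 15 moving second, so Firm B prefers to move second.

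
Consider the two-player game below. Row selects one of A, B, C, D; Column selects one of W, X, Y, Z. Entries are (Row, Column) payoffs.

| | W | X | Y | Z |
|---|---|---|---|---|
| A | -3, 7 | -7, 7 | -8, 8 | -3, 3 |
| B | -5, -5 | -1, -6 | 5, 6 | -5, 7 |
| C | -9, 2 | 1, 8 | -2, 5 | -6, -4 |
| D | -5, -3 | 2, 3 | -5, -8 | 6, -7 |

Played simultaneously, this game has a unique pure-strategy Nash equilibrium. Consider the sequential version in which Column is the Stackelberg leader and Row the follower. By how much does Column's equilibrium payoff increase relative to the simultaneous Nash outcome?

Backward induction with Column moving first.
- W: Row compares -3, -5, -9, -5 and picks A; Column would get 7.
- X: Row compares -7, -1, 1, 2 and picks D; Column would get 3.
- Y: Row compares -8, 5, -2, -5 and picks B; Column would get 6.
- Z: Row compares -3, -5, -6, 6 and picks D; Column would get -7.
Column's induced payoffs are 7, 3, 6, -7, so Column commits to W. Subgame-perfect outcome: (A, W) with payoffs (-3, 7).
Now find the simultaneous Nash equilibrium.
Row's best replies: W→A; X→D; Y→B; Z→D.
Column's best replies: A→Y; B→Z; C→X; D→X.
The unique mutual best reply is (D, X), giving (2, 3).
Column's commitment gain: 7 − 3 = 4.

4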